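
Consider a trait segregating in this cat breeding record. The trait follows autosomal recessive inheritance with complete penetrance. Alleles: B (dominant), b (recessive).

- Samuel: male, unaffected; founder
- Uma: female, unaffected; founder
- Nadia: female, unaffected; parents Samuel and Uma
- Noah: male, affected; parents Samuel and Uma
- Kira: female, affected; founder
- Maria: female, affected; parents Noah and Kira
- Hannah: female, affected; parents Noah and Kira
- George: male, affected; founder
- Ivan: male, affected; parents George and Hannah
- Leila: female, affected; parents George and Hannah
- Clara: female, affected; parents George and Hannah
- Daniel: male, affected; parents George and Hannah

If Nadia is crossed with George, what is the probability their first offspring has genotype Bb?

2/3

Samuel is unaffected so carries B and passed b to Noah (bb), so Samuel is Bb.
Uma is unaffected so carries B and passed b to Noah (bb), so Uma is Bb.
Nadia is an unaffected offspring of Samuel (Bb) × Uma (Bb), whose cross gives 1/4 BB : 1/2 Bb : 1/4 bb; conditioning on being unaffected, Nadia is BB with probability 1/3, Bb with probability 2/3.
George is affected, so George is bb.
Summing over parental genotype combinations, P(offspring has genotype Bb) = 1/3·1 + 2/3·1/2 = 2/3.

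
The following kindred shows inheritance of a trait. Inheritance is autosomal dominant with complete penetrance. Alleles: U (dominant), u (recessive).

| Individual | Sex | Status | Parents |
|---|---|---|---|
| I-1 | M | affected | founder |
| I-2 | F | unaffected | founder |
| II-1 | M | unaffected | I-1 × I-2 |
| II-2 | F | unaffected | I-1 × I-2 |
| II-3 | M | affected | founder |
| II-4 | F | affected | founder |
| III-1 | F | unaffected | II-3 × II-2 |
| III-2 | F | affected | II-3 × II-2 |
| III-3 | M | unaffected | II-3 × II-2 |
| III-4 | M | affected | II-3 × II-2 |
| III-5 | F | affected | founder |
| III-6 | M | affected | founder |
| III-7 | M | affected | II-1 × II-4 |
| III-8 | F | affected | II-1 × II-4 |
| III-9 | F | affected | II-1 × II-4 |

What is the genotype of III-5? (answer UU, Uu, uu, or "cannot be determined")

III-5's phenotype allows UU or Uu, and no parent or child forces a single allele at both positions; consistent genotype assignments exist with III-5 as UU or Uu.

cannot be determined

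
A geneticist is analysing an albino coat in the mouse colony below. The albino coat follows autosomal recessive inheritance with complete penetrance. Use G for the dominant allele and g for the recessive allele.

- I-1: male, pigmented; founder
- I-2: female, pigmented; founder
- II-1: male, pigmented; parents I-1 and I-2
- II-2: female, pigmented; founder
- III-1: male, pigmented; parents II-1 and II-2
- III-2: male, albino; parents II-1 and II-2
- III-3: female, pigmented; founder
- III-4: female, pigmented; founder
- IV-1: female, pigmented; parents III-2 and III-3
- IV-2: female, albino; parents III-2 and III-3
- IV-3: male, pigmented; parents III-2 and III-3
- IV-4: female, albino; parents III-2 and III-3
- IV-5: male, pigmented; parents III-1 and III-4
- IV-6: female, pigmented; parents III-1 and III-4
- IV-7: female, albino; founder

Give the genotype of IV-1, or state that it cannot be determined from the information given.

Gg

From phenotype alone, IV-1 is GG or Gg.
IV-1 is pigmented so carries G and received g from III-2 (gg), so IV-1 is Gg.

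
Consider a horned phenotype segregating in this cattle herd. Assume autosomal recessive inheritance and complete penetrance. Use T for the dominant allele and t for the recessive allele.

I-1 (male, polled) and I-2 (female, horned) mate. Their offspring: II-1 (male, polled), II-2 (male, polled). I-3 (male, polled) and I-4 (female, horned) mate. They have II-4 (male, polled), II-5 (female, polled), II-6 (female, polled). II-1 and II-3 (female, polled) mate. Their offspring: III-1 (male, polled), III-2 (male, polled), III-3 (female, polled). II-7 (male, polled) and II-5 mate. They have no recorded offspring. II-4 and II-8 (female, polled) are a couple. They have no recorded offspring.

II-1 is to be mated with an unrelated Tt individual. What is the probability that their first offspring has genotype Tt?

1/2

II-1 is polled so carries T and received t from I-2 (tt), so II-1 is Tt.
The cross gives 1/4 TT : 1/2 Tt : 1/4 tt, so P(offspring has genotype Tt) = 1/2.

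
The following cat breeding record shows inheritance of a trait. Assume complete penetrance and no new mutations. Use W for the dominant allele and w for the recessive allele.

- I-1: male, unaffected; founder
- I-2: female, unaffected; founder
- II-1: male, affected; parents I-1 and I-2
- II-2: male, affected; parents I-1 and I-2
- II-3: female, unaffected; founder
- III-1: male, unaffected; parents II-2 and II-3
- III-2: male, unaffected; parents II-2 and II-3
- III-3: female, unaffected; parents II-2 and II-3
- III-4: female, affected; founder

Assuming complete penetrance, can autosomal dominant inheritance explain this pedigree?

No

Under autosomal dominant, II-1 (affected, male) cannot arise from I-1 (unaffected) × I-2 (unaffected).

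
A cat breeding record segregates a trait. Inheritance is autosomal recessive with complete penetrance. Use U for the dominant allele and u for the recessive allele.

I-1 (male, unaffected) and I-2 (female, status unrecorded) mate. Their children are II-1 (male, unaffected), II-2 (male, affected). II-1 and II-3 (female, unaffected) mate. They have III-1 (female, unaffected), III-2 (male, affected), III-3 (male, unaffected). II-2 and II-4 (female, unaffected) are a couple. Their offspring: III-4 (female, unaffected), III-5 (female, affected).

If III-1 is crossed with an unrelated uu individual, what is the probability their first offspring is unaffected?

II-1 is unaffected so carries U and passed u to III-2 (uu), so II-1 is Uu.
II-3 is unaffected so carries U and passed u to III-2 (uu), so II-3 is Uu.
III-1 is an unaffected offspring of II-1 (Uu) × II-3 (Uu), whose cross gives 1/4 UU : 1/2 Uu : 1/4 uu; conditioning on being unaffected, III-1 is UU with probability 1/3, Uu with probability 2/3.
Summing over parental genotype combinations, P(offspring is unaffected) = 1/3·1 + 2/3·1/2 = 2/3.

2/3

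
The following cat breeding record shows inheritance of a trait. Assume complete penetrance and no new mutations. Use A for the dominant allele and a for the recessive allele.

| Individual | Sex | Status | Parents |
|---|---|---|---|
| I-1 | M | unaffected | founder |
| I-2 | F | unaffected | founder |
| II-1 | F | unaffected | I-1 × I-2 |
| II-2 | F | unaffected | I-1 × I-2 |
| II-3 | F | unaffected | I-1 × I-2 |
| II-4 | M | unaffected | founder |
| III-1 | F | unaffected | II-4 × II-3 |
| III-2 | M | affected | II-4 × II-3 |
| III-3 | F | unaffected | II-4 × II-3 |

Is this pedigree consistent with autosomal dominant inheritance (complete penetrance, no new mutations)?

No

Under autosomal dominant, III-2 (affected, male) cannot arise from II-4 (unaffected) × II-3 (unaffected).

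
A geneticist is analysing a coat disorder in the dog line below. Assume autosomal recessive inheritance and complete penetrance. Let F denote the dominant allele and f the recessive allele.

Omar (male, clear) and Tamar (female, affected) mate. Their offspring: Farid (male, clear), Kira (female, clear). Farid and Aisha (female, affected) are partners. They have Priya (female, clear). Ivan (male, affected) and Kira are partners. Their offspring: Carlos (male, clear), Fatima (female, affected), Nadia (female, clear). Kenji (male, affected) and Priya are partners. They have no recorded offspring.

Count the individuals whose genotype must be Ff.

5

Obligate heterozygotes: Farid is clear so carries F and received f from Tamar (ff), so Farid is Ff; Kira is clear so carries F and received f from Tamar (ff), so Kira is Ff; Priya is clear so carries F and received f from Aisha (ff), so Priya is Ff; Carlos is clear so carries F and received f from Ivan (ff), so Carlos is Ff; Nadia is clear so carries F and received f from Ivan (ff), so Nadia is Ff.
Every other individual is either homozygous by phenotype or has at least one consistent homozygous assignment, so the count is 5.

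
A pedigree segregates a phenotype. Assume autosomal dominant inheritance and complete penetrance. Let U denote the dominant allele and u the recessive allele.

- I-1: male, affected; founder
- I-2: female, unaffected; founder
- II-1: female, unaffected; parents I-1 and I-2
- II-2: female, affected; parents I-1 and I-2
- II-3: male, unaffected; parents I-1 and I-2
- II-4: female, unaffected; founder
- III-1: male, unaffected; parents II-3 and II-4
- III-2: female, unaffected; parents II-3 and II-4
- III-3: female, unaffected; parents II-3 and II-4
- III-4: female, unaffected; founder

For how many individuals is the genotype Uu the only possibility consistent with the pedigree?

2

Obligate heterozygotes: I-1 is affected so carries U and passed u to II-1 (uu), so I-1 is Uu; II-2 is affected so carries U and received u from I-2 (uu), so II-2 is Uu.
Every other individual is either homozygous by phenotype or has at least one consistent homozygous assignment, so the count is 2.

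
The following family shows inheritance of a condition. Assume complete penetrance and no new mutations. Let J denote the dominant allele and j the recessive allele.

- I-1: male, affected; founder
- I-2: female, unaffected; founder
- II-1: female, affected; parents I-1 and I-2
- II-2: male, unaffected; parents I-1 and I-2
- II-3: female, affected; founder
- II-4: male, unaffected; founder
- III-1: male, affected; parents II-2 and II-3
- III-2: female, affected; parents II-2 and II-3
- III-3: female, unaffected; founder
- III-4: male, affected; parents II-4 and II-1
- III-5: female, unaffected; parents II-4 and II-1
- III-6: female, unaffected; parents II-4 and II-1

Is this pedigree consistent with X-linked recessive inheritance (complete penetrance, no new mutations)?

No

Under X-linked recessive, III-2 (affected, female) cannot arise from II-2 (unaffected) × II-3 (affected).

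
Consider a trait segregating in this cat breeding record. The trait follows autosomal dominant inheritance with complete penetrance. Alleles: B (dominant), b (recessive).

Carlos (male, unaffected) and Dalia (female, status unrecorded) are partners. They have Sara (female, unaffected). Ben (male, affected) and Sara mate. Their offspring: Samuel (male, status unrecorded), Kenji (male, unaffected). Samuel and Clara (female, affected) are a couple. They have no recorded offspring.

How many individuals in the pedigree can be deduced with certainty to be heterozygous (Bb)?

Obligate heterozygotes: Ben is affected so carries B and passed b to Kenji (bb), so Ben is Bb.
Every other individual is either homozygous by phenotype or has at least one consistent homozygous assignment, so the count is 1.

1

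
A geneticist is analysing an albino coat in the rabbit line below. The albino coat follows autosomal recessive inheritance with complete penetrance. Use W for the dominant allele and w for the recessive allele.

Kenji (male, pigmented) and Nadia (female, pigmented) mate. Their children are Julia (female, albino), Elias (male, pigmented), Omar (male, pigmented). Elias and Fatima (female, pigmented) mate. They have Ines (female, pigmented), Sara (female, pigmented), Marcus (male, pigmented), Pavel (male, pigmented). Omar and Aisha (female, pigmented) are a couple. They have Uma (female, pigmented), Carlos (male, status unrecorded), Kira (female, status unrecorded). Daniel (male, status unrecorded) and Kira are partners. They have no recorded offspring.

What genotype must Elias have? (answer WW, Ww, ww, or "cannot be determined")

cannot be determined

Elias's phenotype allows WW or Ww, and no parent or child forces a single allele at both positions; consistent genotype assignments exist with Elias as WW or Ww.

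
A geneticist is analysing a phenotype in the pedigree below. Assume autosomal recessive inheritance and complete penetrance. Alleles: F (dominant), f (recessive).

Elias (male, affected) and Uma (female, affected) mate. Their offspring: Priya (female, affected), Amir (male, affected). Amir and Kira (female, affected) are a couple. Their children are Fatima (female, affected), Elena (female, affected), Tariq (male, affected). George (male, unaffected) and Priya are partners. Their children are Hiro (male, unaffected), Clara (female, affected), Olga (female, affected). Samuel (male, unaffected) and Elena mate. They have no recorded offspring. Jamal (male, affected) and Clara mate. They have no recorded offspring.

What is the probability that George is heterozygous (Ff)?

George is unaffected so carries F and passed f to Clara (ff), so George is Ff, giving P(Ff) = 1.

1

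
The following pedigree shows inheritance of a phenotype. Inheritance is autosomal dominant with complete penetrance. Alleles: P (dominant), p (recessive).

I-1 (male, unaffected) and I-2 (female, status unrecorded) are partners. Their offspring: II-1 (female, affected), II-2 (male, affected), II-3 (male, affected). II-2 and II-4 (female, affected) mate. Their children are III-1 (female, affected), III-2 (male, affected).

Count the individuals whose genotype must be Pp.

3

Obligate heterozygotes: II-1 is affected so carries P and received p from I-1 (pp), so II-1 is Pp; II-2 is affected so carries P and received p from I-1 (pp), so II-2 is Pp; II-3 is affected so carries P and received p from I-1 (pp), so II-3 is Pp.
Every other individual is either homozygous by phenotype or has at least one consistent homozygous assignment, so the count is 3.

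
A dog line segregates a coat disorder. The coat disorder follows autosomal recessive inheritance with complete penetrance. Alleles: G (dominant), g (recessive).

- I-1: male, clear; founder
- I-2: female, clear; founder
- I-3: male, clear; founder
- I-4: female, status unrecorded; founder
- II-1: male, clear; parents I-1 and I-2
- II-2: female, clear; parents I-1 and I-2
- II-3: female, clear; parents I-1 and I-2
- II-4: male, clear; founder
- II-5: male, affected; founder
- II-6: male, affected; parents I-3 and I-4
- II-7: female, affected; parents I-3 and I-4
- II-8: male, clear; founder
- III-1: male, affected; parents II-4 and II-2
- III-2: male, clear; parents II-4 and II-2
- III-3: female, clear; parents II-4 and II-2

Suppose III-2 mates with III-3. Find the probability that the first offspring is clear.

8/9

II-4 is clear so carries G and passed g to III-1 (gg), so II-4 is Gg.
II-2 is clear so carries G and passed g to III-1 (gg), so II-2 is Gg.
III-2 is a clear offspring of II-4 (Gg) × II-2 (Gg), whose cross gives 1/4 GG : 1/2 Gg : 1/4 gg; conditioning on being clear, III-2 is GG with probability 1/3, Gg with probability 2/3.
III-3 is a clear offspring of II-4 (Gg) × II-2 (Gg), whose cross gives 1/4 GG : 1/2 Gg : 1/4 gg; conditioning on being clear, III-3 is GG with probability 1/3, Gg with probability 2/3.
Summing over parental genotype combinations, P(offspring is clear) = 1/9·1 + 2/9·1 + 2/9·1 + 4/9·3/4 = 8/9.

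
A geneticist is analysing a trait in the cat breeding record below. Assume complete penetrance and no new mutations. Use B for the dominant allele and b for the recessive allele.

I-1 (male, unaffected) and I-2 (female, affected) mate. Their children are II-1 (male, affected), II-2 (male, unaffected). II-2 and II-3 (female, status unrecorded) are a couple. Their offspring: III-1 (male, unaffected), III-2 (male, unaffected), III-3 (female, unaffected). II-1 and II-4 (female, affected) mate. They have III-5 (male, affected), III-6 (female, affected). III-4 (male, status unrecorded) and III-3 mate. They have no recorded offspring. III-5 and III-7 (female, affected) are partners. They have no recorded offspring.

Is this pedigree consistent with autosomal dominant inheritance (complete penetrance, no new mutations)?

Yes

A consistent assignment under autosomal dominant exists: I-1 bb, I-2 Bb, II-1 Bb, II-2 bb, II-3 Bb, II-4 BB, III-1 bb, III-2 bb, III-3 bb, III-4 BB, III-5 BB, III-6 BB, III-7 BB.
In this assignment every recorded phenotype matches its genotype and every non-founder's genotype is obtainable from its parents' genotypes, so the pedigree is consistent.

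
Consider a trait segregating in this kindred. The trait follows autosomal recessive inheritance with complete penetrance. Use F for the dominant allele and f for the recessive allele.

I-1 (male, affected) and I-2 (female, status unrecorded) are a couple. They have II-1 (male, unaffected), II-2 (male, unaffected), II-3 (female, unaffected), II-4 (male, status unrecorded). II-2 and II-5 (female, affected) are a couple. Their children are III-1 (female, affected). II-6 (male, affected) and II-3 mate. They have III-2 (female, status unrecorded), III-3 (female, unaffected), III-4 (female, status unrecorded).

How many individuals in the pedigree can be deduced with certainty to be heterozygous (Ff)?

4

Obligate heterozygotes: II-1 is unaffected so carries F and received f from I-1 (ff), so II-1 is Ff; II-2 is unaffected so carries F and received f from I-1 (ff), so II-2 is Ff; II-3 is unaffected so carries F and received f from I-1 (ff), so II-3 is Ff; III-3 is unaffected so carries F and received f from II-6 (ff), so III-3 is Ff.
Every other individual is either homozygous by phenotype or has at least one consistent homozygous assignment, so the count is 4.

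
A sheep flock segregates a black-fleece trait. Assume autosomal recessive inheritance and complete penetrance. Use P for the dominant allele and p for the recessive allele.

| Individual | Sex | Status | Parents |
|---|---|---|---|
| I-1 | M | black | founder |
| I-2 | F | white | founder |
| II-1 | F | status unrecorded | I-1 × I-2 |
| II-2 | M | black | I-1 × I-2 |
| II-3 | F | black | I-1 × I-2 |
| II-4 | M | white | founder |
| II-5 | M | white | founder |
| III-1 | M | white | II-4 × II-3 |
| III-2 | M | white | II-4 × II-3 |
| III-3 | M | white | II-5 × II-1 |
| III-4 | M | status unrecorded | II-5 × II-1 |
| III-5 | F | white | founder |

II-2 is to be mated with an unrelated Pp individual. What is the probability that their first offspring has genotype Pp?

1/2

II-2 is black, so II-2 is pp.
The cross gives 1/2 Pp : 1/2 pp, so P(offspring has genotype Pp) = 1/2.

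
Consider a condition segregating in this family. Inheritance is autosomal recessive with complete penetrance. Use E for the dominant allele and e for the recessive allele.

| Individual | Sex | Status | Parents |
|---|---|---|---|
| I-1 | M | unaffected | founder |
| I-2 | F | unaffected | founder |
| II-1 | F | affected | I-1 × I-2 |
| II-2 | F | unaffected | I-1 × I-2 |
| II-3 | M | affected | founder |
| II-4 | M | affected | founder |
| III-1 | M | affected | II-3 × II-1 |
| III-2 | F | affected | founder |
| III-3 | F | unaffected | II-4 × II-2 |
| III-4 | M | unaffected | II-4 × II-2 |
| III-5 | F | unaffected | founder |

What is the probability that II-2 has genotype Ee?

1/3

I-1 is unaffected so carries E and passed e to II-1 (ee), so I-1 is Ee.
I-2 is unaffected so carries E and passed e to II-1 (ee), so I-2 is Ee.
Their cross gives offspring ratios 1/4 EE : 1/2 Ee : 1/4 ee. Conditioning on II-2 being unaffected, P(Ee) = 1/2 / 3/4 = 2/3 before taking II-2's own offspring into account.
II-4 is affected, so II-4 is ee.
Now use II-2's offspring. Probability of each recorded status — unaffected daughter III-3: 1/2 if II-2 is Ee, 1 if EE; unaffected son III-4: 1/2 if II-2 is Ee, 1 if EE.
Bayes: P(Ee) = 2/3·1/4 / (2/3·1/4 + 1/3·1) = 1/3.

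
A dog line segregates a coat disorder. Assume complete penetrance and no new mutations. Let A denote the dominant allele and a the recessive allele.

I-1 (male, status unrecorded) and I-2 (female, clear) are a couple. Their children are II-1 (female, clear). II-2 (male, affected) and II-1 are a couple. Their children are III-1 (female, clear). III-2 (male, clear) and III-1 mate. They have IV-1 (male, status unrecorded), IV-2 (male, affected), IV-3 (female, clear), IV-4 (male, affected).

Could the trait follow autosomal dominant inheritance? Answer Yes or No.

No

Under autosomal dominant, IV-2 (affected, male) cannot arise from III-2 (clear) × III-1 (clear).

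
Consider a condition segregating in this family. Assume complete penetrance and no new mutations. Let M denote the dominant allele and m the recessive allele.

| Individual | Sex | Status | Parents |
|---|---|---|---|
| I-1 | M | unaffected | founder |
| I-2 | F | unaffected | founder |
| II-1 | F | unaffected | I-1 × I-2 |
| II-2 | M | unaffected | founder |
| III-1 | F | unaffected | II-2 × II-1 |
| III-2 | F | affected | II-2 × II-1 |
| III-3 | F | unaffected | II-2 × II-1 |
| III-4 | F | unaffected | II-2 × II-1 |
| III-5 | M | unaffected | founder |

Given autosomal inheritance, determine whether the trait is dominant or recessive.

II-2 and II-1 are both unaffected yet have an affected child III-2. Under dominance, an affected child requires at least one affected parent, so the trait cannot be dominant.

recessive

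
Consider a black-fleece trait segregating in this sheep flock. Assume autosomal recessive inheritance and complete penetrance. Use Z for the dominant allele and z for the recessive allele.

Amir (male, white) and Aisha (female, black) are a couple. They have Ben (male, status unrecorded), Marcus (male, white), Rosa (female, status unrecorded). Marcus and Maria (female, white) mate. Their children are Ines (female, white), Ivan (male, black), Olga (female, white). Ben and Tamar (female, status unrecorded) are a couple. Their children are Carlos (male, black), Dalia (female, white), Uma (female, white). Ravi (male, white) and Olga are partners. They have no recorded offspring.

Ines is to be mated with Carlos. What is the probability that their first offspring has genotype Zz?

2/3

Marcus is white so carries Z and received z from Aisha (zz), so Marcus is Zz.
Maria is white so carries Z and passed z to Ivan (zz), so Maria is Zz.
Ines is a white offspring of Marcus (Zz) × Maria (Zz), whose cross gives 1/4 ZZ : 1/2 Zz : 1/4 zz; conditioning on being white, Ines is ZZ with probability 1/3, Zz with probability 2/3.
Carlos is black, so Carlos is zz.
Summing over parental genotype combinations, P(offspring has genotype Zz) = 1/3·1 + 2/3·1/2 = 2/3.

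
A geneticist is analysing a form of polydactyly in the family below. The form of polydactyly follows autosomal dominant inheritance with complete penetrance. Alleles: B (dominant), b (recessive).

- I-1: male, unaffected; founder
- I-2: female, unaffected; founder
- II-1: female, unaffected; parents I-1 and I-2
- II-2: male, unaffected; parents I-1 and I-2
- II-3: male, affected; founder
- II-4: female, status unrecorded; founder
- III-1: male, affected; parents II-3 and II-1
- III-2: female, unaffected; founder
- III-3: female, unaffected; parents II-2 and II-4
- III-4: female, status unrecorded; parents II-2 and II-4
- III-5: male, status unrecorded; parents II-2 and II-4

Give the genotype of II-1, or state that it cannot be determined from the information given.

II-1 is unaffected, so II-1 is bb.

bb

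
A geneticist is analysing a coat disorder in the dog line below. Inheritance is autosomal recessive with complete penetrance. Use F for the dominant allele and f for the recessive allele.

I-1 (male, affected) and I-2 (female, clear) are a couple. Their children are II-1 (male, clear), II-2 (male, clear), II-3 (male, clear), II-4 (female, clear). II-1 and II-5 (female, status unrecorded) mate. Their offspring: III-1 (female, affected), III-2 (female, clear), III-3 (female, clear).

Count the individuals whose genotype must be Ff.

4

Obligate heterozygotes: II-1 is clear so carries F and received f from I-1 (ff), so II-1 is Ff; II-2 is clear so carries F and received f from I-1 (ff), so II-2 is Ff; II-3 is clear so carries F and received f from I-1 (ff), so II-3 is Ff; II-4 is clear so carries F and received f from I-1 (ff), so II-4 is Ff.
Every other individual is either homozygous by phenotype or has at least one consistent homozygous assignment, so the count is 4.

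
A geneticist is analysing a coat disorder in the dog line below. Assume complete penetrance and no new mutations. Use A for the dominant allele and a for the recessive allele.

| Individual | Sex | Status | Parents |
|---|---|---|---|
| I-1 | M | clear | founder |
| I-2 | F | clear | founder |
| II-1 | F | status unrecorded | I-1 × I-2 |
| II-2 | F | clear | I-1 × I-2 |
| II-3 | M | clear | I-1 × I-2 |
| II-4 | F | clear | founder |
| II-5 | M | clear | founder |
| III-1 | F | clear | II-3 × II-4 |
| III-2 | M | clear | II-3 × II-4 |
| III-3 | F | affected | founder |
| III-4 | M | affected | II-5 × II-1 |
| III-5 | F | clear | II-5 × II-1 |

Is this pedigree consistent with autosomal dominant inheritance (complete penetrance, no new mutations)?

No assignment of genotypes under autosomal dominant satisfies every parent–offspring relationship, so the pedigree is inconsistent.

No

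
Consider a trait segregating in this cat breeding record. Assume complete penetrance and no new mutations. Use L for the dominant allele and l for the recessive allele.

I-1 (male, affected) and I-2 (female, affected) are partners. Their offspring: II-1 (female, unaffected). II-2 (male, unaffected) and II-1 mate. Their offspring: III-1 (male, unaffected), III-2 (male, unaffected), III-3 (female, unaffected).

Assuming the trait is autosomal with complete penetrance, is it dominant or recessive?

dominant

I-1 and I-2 are both affected yet have an unaffected child II-1. Under a recessive model two affected parents are homozygous and every child would be affected, so the trait cannot be recessive.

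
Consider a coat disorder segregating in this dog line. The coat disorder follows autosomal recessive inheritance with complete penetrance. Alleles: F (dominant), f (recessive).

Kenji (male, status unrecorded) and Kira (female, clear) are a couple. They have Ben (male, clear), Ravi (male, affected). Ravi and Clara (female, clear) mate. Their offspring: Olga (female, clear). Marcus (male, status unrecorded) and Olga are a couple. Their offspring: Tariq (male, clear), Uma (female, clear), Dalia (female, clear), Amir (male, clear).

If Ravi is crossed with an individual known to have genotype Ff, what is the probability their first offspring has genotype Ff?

Ravi is affected, so Ravi is ff.
The cross gives 1/2 Ff : 1/2 ff, so P(offspring has genotype Ff) = 1/2.

1/2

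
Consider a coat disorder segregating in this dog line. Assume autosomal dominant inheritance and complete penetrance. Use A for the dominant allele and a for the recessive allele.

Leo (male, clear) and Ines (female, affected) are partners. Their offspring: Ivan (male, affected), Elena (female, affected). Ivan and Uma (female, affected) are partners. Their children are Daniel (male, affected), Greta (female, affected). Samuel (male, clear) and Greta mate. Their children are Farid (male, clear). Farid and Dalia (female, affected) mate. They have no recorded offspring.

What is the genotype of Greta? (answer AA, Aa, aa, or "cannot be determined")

From phenotype alone, Greta is AA or Aa.
Greta is affected so carries A and passed a to Farid (aa), so Greta is Aa.

Aa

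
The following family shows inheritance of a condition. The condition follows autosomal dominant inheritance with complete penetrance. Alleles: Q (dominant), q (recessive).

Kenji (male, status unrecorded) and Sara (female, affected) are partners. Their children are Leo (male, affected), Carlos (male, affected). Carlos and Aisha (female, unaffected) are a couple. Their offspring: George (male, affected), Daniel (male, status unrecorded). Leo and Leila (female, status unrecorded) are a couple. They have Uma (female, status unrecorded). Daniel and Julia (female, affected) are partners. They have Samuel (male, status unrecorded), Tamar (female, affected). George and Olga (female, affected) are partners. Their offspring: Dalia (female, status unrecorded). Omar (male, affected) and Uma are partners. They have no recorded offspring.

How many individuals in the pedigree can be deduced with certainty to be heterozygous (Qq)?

Obligate heterozygotes: George is affected so carries Q and received q from Aisha (qq), so George is Qq.
Every other individual is either homozygous by phenotype or has at least one consistent homozygous assignment, so the count is 1.

1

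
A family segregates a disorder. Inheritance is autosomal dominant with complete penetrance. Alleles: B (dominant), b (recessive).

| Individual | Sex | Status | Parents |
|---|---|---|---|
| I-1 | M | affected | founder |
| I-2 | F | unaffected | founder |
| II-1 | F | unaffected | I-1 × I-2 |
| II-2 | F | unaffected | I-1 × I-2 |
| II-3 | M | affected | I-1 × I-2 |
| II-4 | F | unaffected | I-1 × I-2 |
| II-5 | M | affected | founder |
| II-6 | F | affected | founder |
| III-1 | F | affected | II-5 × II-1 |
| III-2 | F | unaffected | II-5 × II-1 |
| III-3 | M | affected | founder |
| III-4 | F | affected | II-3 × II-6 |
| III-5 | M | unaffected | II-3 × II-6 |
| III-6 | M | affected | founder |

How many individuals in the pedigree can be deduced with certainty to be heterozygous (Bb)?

Obligate heterozygotes: I-1 is affected so carries B and passed b to II-1 (bb), so I-1 is Bb; II-3 is affected so carries B and received b from I-2 (bb), so II-3 is Bb; II-5 is affected so carries B and passed b to III-2 (bb), so II-5 is Bb; II-6 is affected so carries B and passed b to III-5 (bb), so II-6 is Bb; III-1 is affected so carries B and received b from II-1 (bb), so III-1 is Bb.
Every other individual is either homozygous by phenotype or has at least one consistent homozygous assignment, so the count is 5.

5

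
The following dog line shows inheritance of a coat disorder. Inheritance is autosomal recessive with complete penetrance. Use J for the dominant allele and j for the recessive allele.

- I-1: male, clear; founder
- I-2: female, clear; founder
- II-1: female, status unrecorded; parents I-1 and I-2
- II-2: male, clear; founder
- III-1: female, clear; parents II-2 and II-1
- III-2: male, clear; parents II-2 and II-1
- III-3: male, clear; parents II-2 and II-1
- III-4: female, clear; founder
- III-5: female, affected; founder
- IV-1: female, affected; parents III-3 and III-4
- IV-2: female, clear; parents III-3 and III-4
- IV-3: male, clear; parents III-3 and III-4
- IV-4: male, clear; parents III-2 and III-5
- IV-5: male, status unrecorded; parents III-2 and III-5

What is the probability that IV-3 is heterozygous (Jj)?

2/3

III-3 is clear so carries J and passed j to IV-1 (jj), so III-3 is Jj.
III-4 is clear so carries J and passed j to IV-1 (jj), so III-4 is Jj.
Their cross gives offspring ratios 1/4 JJ : 1/2 Jj : 1/4 jj. Conditioning on IV-3 being clear, P(Jj) = 1/2 / 3/4 = 2/3.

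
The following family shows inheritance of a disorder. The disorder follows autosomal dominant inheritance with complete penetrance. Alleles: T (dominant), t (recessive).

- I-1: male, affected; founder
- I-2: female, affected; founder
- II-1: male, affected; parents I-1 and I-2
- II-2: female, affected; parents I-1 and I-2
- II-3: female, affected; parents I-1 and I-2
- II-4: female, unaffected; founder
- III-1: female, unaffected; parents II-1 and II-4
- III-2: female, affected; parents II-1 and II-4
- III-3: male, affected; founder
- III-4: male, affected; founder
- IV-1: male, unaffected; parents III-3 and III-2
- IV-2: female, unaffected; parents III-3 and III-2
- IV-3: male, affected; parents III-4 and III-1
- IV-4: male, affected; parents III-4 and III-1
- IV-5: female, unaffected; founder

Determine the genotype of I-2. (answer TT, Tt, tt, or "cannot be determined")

cannot be determined

I-2's phenotype allows TT or Tt, and no parent or child forces a single allele at both positions; consistent genotype assignments exist with I-2 as TT or Tt.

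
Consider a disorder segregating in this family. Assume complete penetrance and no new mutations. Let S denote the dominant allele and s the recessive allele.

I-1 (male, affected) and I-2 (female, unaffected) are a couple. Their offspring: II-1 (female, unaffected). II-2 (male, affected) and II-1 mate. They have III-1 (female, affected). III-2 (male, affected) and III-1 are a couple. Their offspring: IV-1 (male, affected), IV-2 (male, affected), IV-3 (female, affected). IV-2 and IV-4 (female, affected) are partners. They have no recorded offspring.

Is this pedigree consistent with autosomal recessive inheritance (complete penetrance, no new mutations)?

A consistent assignment under autosomal recessive exists: I-1 ss, I-2 SS, II-1 Ss, II-2 ss, III-1 ss, III-2 ss, IV-1 ss, IV-2 ss, IV-3 ss, IV-4 ss.
In this assignment every recorded phenotype matches its genotype and every non-founder's genotype is obtainable from its parents' genotypes, so the pedigree is consistent.

Yes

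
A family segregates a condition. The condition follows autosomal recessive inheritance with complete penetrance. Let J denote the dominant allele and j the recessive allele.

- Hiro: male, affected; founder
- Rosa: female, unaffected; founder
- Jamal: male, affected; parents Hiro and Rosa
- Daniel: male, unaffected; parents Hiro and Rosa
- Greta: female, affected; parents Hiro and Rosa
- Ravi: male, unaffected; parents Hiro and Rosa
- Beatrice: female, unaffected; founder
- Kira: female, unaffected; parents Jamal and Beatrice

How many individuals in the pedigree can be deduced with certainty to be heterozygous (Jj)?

4

Obligate heterozygotes: Rosa is unaffected so carries J and passed j to Jamal (jj), so Rosa is Jj; Daniel is unaffected so carries J and received j from Hiro (jj), so Daniel is Jj; Ravi is unaffected so carries J and received j from Hiro (jj), so Ravi is Jj; Kira is unaffected so carries J and received j from Jamal (jj), so Kira is Jj.
Every other individual is either homozygous by phenotype or has at least one consistent homozygous assignment, so the count is 4.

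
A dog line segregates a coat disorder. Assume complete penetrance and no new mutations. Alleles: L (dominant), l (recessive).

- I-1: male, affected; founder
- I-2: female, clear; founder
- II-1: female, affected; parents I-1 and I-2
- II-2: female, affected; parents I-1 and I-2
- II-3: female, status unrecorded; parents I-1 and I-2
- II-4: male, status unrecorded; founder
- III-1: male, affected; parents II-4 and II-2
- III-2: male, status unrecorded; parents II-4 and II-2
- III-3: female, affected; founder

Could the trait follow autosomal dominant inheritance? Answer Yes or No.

Yes

A consistent assignment under autosomal dominant exists: I-1 LL, I-2 ll, II-1 Ll, II-2 Ll, II-3 Ll, II-4 LL, III-1 LL, III-2 LL, III-3 LL.
In this assignment every recorded phenotype matches its genotype and every non-founder's genotype is obtainable from its parents' genotypes, so the pedigree is consistent.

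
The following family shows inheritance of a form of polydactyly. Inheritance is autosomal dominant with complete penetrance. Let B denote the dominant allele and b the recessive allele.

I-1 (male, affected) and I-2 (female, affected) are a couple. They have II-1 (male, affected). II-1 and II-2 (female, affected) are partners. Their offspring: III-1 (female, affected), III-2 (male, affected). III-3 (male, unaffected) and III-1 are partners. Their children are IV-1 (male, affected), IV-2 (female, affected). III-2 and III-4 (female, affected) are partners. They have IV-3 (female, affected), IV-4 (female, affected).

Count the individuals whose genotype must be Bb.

2

Obligate heterozygotes: IV-1 is affected so carries B and received b from III-3 (bb), so IV-1 is Bb; IV-2 is affected so carries B and received b from III-3 (bb), so IV-2 is Bb.
Every other individual is either homozygous by phenotype or has at least one consistent homozygous assignment, so the count is 2.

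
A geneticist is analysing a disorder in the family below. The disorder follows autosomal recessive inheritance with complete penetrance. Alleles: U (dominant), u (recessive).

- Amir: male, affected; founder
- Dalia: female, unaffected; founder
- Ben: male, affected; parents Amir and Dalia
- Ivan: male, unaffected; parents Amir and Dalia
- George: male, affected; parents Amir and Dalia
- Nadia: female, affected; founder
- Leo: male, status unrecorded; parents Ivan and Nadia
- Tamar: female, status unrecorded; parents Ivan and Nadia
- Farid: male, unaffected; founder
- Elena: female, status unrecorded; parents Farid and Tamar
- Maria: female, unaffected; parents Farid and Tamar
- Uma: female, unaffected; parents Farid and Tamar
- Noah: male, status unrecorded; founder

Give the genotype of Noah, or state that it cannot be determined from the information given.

Noah's phenotype is unrecorded, and no parent or child forces a single allele at both positions; consistent genotype assignments exist with Noah as UU or Uu or uu.

cannot be determined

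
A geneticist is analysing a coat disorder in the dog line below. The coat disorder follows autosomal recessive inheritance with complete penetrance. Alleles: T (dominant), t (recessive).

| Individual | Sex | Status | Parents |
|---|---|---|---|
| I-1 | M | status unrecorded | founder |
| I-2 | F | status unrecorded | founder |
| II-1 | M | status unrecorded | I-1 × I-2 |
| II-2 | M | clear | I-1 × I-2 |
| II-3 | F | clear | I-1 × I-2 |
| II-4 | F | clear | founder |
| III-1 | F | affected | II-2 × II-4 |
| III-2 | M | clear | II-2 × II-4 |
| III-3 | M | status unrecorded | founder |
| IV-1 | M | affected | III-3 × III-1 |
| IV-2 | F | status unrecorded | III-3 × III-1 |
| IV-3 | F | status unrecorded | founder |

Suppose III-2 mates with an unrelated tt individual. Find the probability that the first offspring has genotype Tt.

II-2 is clear so carries T and passed t to III-1 (tt), so II-2 is Tt.
II-4 is clear so carries T and passed t to III-1 (tt), so II-4 is Tt.
III-2 is a clear offspring of II-2 (Tt) × II-4 (Tt), whose cross gives 1/4 TT : 1/2 Tt : 1/4 tt; conditioning on being clear, III-2 is TT with probability 1/3, Tt with probability 2/3.
Summing over parental genotype combinations, P(offspring has genotype Tt) = 1/3·1 + 2/3·1/2 = 2/3.

2/3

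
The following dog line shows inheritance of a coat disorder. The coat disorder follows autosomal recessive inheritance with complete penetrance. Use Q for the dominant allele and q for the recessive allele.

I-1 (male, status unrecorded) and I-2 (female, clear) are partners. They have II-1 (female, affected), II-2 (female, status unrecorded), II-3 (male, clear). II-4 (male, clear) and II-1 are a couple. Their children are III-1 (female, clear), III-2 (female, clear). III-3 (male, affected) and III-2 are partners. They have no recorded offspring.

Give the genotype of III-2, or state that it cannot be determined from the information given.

Qq

From phenotype alone, III-2 is QQ or Qq.
III-2 is clear so carries Q and received q from II-1 (qq), so III-2 is Qq.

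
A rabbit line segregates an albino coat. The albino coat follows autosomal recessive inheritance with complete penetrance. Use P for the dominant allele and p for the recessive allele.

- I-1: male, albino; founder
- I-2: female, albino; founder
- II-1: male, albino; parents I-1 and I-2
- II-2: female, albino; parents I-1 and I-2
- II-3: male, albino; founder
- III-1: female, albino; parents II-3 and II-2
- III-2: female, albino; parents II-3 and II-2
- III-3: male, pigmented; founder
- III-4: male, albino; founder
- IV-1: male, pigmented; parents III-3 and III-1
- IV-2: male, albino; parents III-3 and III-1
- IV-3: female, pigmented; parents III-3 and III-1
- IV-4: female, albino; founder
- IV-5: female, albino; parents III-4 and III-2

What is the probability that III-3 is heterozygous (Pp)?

III-3 is pigmented so carries P and passed p to IV-2 (pp), so III-3 is Pp, giving P(Pp) = 1.

1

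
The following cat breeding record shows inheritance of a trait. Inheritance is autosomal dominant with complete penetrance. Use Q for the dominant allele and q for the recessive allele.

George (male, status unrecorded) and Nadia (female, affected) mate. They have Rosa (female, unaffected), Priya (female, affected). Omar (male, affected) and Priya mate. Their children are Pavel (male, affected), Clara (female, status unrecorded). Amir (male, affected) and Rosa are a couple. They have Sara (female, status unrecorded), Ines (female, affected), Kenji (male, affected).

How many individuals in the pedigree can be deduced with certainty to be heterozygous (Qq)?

3

Obligate heterozygotes: Nadia is affected so carries Q and passed q to Rosa (qq), so Nadia is Qq; Ines is affected so carries Q and received q from Rosa (qq), so Ines is Qq; Kenji is affected so carries Q and received q from Rosa (qq), so Kenji is Qq.
Every other individual is either homozygous by phenotype or has at least one consistent homozygous assignment, so the count is 3.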